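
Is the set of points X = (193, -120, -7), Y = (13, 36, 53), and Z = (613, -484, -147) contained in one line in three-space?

XY = (-180, 156, 60), XZ = (420, -364, -140).
XY × XZ = (0, 0, 0).
The cross product vanishes, so the three points are collinear.

Yes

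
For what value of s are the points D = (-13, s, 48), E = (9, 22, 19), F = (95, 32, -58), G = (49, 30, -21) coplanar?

12

Coplanarity ⇔ det[DE; DF; DG] = 0.
Expanding, this is linear in s: (-360)s + (4320) = 0.
So s = 12.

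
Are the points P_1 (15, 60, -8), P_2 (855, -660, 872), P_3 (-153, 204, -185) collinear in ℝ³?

P_1P_2 = (840, -720, 880), P_1P_3 = (-168, 144, -177).
P_1P_2 × P_1P_3 = (720, 840, 0).
The cross product is nonzero, so the points do not lie on one line.

No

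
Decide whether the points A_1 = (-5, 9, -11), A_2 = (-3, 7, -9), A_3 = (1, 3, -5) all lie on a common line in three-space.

A_1A_2 = (2, -2, 2), A_1A_3 = (6, -6, 6).
A_1A_2 × A_1A_3 = (0, 0, 0).
The cross product vanishes, so the three points are collinear.

Yes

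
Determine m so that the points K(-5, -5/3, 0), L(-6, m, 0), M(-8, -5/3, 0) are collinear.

-5/3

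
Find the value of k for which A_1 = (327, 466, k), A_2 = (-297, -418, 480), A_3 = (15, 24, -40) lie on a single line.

-560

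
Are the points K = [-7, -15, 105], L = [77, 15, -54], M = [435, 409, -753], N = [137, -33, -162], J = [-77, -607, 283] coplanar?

The plane through K, L, M has normal n = KL × KM = (41676, 1794, 22356) and equation n·P = 2028738.
Checking the remaining points: n·N = 2028738, n·J = 2028738.
All equal 2028738, so all 5 points lie in one plane.

Yes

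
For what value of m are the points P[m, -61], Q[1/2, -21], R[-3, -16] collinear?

Collinearity: (P − Q) must be parallel to (R − Q) = (-7/2, 5).
Cross-multiplying the components: (m − 1/2)·(5) = (-40)·(-7/2).
Solving gives m = 57/2.

57/2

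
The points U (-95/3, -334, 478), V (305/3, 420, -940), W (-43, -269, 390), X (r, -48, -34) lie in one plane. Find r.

Coplanarity ⇔ det[UV; UW; UX] = 0.
Expanding, this is linear in r: (25818)r + (-43030) = 0.
So r = 5/3.

5/3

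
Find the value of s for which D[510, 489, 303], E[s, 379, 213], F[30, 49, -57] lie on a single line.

Direction DF = (-480, -440, -360). From the y-coordinate of E, the parameter along the line is τ = (379 − 489)/(-440) = 1/4.
Then s = 510 + 1/4·(-480) = 390.

390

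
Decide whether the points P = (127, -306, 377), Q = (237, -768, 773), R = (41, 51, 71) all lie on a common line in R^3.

No

PQ = (110, -462, 396), PR = (-86, 357, -306).
PQ × PR = (0, -396, -462).
The cross product is nonzero, so the points do not lie on one line.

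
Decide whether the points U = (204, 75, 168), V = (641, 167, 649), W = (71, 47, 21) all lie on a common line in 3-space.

No

UV = (437, 92, 481), UW = (-133, -28, -147).
Comparing components 2 and 3: (92)(-147) − (481)(-28) = -56 ≠ 0, so UV and UW are not parallel and the points are not collinear.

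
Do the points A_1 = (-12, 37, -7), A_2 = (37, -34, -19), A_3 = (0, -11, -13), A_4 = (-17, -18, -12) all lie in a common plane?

The four points are coplanar iff the 3×3 determinant with rows A_1A_2, A_1A_3, A_1A_4 is zero.
Rows: (49, -71, -12), (12, -48, -6), (-5, -55, -5).
Expanding along the first row: (49)(-90) − (-71)(-90) + (-12)(-900) = 0.
Zero determinant ⇒ coplanar.

Yes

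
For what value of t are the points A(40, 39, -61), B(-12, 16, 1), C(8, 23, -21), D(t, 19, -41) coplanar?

40

The points are coplanar iff AB · (AC × AD) = 0.
Expanding, this is linear in t: (72)t + (-2880) = 0.
So t = 40.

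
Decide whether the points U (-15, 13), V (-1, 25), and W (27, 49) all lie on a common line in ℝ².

UV = (14, 12), UW = (42, 36).
Twice the signed area of △UVW is (14)(36) − (12)(42) = 0.
The triangle is degenerate (zero area), so the points are collinear.

Yes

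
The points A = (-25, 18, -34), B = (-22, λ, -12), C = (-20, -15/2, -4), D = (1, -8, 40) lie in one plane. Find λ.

Normal to plane ACD: n = (-1107, 410, 533); plane equation n·P = 16933.
Requiring n·B = 16933: (410)λ + (17958) = 16933.
So λ = -5/2.

-5/2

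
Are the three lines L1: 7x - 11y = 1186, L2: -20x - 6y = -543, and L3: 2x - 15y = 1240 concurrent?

No

The three lines meet at one point iff the augmented coefficient matrix [aᵢ bᵢ cᵢ] has rank < 3, i.e. its determinant vanishes.
Here the determinant is 83.
Nonzero, so no common point exists.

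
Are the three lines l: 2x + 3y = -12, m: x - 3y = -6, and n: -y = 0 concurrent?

Intersecting l and m: solving the 2×2 system gives (x, y) = (-6, 0).
Substitute into n: (0)(-6) + (-1)(0) = 0.
This equals 0, so (-6, 0) lies on all three lines and they are concurrent.

Yes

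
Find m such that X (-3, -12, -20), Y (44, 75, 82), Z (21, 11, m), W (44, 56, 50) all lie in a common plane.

-4

The points are coplanar iff XY · (XZ × XW) = 0.
Expanding, this is linear in m: (893)m + (3572) = 0.
So m = -4.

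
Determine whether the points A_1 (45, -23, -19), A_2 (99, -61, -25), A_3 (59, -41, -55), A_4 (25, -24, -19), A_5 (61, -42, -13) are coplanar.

No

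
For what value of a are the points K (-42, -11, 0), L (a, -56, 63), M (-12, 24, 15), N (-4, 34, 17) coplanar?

-60

Coplanarity ⇔ det[KL; KM; KN] = 0.
Expanding, this is linear in a: (-80)a + (-4800) = 0.
So a = -60.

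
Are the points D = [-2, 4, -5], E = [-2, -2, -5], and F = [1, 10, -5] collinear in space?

DE = (0, -6, 0), DF = (3, 6, 0).
DE × DF = (0, 0, 18).
The cross product is nonzero, so the points do not lie on one line.

No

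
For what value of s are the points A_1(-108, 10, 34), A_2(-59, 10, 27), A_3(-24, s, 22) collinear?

Collinearity requires A_1A_2 × A_1A_3 = 0; each component is linear in s.
The x-component gives (7)s + (-70) = 0, so s = 10.
The remaining components then also vanish.

10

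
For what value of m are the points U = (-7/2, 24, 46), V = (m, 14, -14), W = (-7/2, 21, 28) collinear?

-7/2

Direction UW = (0, -3, -18). From the y-coordinate of V, the parameter along the line is τ = (14 − 24)/(-3) = 10/3.
Then m = (-7/2) + 10/3·(0) = -7/2.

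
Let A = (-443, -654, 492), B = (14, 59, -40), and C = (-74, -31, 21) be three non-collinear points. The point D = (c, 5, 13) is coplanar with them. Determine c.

The plane through A, B, C has equation −4387x + 18939y + 21614z = 191423.
Substituting D: (-4387)c + (375677) = 191423, so c = 42.

42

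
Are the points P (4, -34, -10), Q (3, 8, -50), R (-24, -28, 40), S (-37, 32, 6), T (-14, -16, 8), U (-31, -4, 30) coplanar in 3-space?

The plane through P, Q, R has normal n = PQ × PR = (2340, 1170, 1170) and equation n·X = -42120.
Checking the remaining points: n·S = -42120, n·T = -42120, n·U = -42120.
All equal -42120, so all 6 points lie in one plane.

Yes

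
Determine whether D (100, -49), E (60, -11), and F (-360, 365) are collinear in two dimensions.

DE = (-40, 38), DF = (-460, 414).
det[DE; DF] = (-40)(414) − (38)(-460) = 920.
The determinant is nonzero, so they are not collinear.

No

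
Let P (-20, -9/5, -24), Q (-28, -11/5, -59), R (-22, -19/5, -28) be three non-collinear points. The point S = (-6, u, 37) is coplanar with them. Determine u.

The plane through P, Q, R has equation −(342/5)x + 38y + (76/5)z = 4674/5.
Substituting S: (38)u + (4864/5) = 4674/5, so u = -1.

-1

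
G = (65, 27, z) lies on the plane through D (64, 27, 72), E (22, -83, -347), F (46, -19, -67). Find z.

-11

A normal to the plane is n = DE × DF = (-3984, 1704, -48).
G lies in the plane iff n · DG = 0.
This gives (-48)z + (-528) = 0, so z = -11.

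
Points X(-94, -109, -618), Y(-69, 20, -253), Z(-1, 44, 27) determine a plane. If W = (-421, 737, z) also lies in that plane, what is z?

A normal to the plane is n = XY × XZ = (27360, 17820, -8172).
W lies in the plane iff n · XW = 0.
This gives (-8172)z + (1078704) = 0, so z = 132.

132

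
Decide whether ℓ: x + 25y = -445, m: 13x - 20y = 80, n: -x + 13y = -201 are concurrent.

Yes

Intersecting ℓ and m: solving the 2×2 system gives (x, y) = (-20, -17).
Substitute into n: (-1)(-20) + (13)(-17) = -201.
This equals -201, so (-20, -17) lies on all three lines and they are concurrent.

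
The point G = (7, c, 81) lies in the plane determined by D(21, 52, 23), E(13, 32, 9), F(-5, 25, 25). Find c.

The plane through D, E, F has equation −418x + 380y − 304z = 3990.
Substituting G: (380)c + (-27550) = 3990, so c = 83.

83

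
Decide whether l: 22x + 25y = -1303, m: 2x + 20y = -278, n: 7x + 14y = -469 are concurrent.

Intersecting l and m: solving the 2×2 system gives (x, y) = (-49, -9).
Substitute into n: (7)(-49) + (14)(-9) = -469.
This equals -469, so (-49, -9) lies on all three lines and they are concurrent.

Yes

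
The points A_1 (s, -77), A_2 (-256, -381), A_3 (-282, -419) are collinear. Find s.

-48

The three points are collinear iff det[A_1A_2; A_1A_3] = 0.
This determinant is linear in s: (38)s + (1824) = 0, so s = -48.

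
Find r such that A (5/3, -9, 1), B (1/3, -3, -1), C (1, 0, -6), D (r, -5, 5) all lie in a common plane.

-1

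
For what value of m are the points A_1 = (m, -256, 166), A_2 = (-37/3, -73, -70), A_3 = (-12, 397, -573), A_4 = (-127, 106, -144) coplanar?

-155/3

Coplanarity ⇔ det[A_1A_2; A_1A_3; A_1A_4] = 0.
Expanding, this is linear in m: (-55257)m + (-2854945) = 0.
So m = -155/3.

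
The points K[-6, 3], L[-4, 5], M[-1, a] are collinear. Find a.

The three points are collinear iff det[KL; KM] = 0.
This determinant is linear in a: (2)a + (-16) = 0, so a = 8.

8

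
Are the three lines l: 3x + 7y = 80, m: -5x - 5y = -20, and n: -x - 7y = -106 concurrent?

Yes

Intersecting l and m: solving the 2×2 system gives (x, y) = (-13, 17).
Substitute into n: (-1)(-13) + (-7)(17) = -106.
This equals -106, so (-13, 17) lies on all three lines and they are concurrent.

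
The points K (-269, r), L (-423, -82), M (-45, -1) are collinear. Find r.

-49

The three points are collinear iff det[KL; KM] = 0.
This determinant is linear in r: (378)r + (18522) = 0, so r = -49.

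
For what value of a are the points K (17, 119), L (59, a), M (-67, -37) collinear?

197

Collinearity: (L − K) must be parallel to (M − K) = (-84, -156).
Cross-multiplying the components: (a − 119)·(-84) = (42)·(-156).
Solving gives a = 197.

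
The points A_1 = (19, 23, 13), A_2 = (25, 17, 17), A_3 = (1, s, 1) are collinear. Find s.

41

Direction A_1A_2 = (6, -6, 4). From the x-coordinate of A_3, the parameter along the line is τ = (1 − 19)/6 = -3.
Then s = 23 + (-3)·(-6) = 41.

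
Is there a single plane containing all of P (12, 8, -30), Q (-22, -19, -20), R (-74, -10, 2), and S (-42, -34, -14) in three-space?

With P as base: PQ = (-34, -27, 10), PR = (-86, -18, 32), PS = (-54, -42, 16).
PR × PS = (1056, -352, 2640).
PQ · (PR × PS) = 0.
The scalar triple product vanishes, so the four points are coplanar.

Yes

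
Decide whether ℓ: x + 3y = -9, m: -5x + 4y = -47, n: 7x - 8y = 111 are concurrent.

No

Intersecting ℓ and m: solving the 2×2 system gives (x, y) = (105/19, -92/19).
Substitute into n: (7)(105/19) + (-8)(-92/19) = 1471/19.
But n requires 111 ≠ 1471/19, so the three lines have no common point.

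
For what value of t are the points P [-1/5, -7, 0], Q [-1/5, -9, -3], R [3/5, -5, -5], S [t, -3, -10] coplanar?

7/5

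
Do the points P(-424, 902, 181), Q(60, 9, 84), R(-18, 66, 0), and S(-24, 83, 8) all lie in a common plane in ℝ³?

A normal to the plane through P, Q, R is n = PQ × PR = (80541, 48222, -42066).
The plane has equation n·X = 1732914. For S: n·S = 1732914.
Equal, so S lies in the plane and all four are coplanar.

Yes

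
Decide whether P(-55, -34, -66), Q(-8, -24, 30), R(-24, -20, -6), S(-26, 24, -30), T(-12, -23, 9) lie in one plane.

No

The plane through P, Q, R has normal n = PQ × PR = (-744, 156, 348) and equation n·X = 12648.
Checking the remaining points: n·S = 12648, n·T = 8472.
Since n·T = 8472 ≠ 12648, T is off the plane and the points are not all coplanar.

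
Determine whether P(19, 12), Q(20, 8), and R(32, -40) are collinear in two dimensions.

Yes

PQ = (1, -4), PR = (13, -52).
det[PQ; PR] = (1)(-52) − (-4)(13) = 0.
The determinant is zero, so the points are collinear.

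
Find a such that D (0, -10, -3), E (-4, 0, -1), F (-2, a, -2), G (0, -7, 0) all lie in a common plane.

-5

Normal to plane DEG: n = (24, 12, -12); plane equation n·P = -84.
Requiring n·F = -84: (12)a + (-24) = -84.
So a = -5.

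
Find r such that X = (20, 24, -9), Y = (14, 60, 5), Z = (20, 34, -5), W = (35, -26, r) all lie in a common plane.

-28

Normal to plane XYZ: n = (4, 24, -60); plane equation n·P = 1196.
Requiring n·W = 1196: (-60)r + (-484) = 1196.
So r = -28.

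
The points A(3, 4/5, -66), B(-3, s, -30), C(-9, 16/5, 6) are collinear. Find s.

Collinearity requires AB × AC = 0; each component is linear in s.
The x-component gives (72)s + (-144) = 0, so s = 2.
The remaining components then also vanish.

2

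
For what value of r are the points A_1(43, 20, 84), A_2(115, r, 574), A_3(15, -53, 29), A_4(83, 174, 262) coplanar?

382

The points are coplanar iff A_1A_2 · (A_1A_3 × A_1A_4) = 0.
Expanding, this is linear in r: (2784)r + (-1063488) = 0.
So r = 382.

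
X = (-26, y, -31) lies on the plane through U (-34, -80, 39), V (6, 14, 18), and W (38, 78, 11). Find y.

14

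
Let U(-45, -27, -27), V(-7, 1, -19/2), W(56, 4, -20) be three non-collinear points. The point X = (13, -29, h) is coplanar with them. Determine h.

The plane through U, V, W has equation −(693/2)x + (3003/2)y − 1650z = 19602.
Substituting X: (-1650)h + (-48048) = 19602, so h = -41.

-41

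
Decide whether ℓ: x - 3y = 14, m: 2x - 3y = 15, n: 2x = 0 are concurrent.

No

Lines aᵢx + bᵢy = cᵢ with pairwise distinct directions are concurrent exactly when det[aᵢ bᵢ cᵢ] = 0.
Here the determinant is -6.
Nonzero, so no common point exists.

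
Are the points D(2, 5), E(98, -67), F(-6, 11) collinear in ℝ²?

Yes

DE = (96, -72), DF = (-8, 6).
det[DE; DF] = (96)(6) − (-72)(-8) = 0.
The determinant is zero, so the points are collinear.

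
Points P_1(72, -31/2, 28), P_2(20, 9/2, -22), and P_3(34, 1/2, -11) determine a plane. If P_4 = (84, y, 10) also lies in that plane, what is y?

Coplanarity requires P_1P_2 · (P_1P_3 × P_1P_4) = 0.
P_1P_2 = (-52, 20, -50), P_1P_3 = (-38, 16, -39); the triple product is linear in y with coefficient -128 and constant term -448.
Setting it to zero: y = -7/2.

-7/2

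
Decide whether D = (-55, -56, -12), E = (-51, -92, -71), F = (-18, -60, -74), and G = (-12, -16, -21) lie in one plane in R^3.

No

A normal to the plane through D, E, F is n = DE × DF = (1996, -1935, 1316).
The plane has equation n·P = -17212. For G: n·G = -20628.
-20628 ≠ -17212, so G is off the plane.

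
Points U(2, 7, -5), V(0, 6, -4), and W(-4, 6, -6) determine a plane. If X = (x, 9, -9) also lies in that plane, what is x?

The plane through U, V, W has equation 2x − 8y − 4z = -32.
Substituting X: (2)x + (-36) = -32, so x = 2.

2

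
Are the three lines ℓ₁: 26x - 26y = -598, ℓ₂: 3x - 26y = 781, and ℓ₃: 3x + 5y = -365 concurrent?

The three lines meet at one point iff the augmented coefficient matrix [aᵢ bᵢ cᵢ] has rank < 3, i.e. its determinant vanishes.
Here the determinant is 208.
Nonzero, so no common point exists.

No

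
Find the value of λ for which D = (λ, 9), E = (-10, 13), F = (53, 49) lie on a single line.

The three points are collinear iff det[DE; DF] = 0.
This determinant is linear in λ: (-36)λ + (-612) = 0, so λ = -17.

-17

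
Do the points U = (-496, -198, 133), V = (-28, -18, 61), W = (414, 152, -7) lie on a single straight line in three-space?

UV = (468, 180, -72), UW = (910, 350, -140).
Each component of UW is 35/18 times the corresponding component of UV, so UW = 35/18·UV and the points are collinear.

Yes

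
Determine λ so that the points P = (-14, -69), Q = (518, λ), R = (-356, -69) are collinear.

Collinearity: (Q − P) must be parallel to (R − P) = (-342, 0).
Cross-multiplying the components: (λ − (-69))·(-342) = (532)·(0).
Solving gives λ = -69.

-69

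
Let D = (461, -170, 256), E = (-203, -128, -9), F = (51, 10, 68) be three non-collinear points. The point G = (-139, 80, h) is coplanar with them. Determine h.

-17

The plane through D, E, F has equation 39804x − 16182y − 102300z = -5088216.
Substituting G: (-102300)h + (-6827316) = -5088216, so h = -17.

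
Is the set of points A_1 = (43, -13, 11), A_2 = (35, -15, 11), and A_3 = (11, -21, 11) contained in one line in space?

Yes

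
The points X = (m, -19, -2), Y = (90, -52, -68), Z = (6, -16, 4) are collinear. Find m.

Direction YZ = (-84, 36, 72). From the y-coordinate of X, the parameter along the line is τ = (-19 − (-52))/36 = 11/12.
Then m = 90 + 11/12·(-84) = 13.

13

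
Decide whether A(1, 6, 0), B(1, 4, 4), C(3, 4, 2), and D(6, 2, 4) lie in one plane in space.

No

The four points are coplanar iff the 3×3 determinant with rows AB, AC, AD is zero.
Rows: (0, -2, 4), (2, -2, 2), (5, -4, 4).
Expanding along the first row: (0)(0) − (-2)(-2) + (4)(2) = 4.
Nonzero ⇒ not coplanar.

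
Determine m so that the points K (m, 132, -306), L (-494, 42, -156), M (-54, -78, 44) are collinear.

-824

Collinearity requires KL × KM = 0; each component is linear in m.
The y-component gives (200)m + (164800) = 0, so m = -824.
The remaining components then also vanish.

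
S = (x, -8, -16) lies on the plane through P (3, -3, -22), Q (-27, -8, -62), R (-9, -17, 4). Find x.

A normal to the plane is n = PQ × PR = (-690, 1260, 360).
S lies in the plane iff n · PS = 0.
This gives (-690)x + (-2070) = 0, so x = -3.

-3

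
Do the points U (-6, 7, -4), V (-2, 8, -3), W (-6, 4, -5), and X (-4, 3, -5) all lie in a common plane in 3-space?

Yes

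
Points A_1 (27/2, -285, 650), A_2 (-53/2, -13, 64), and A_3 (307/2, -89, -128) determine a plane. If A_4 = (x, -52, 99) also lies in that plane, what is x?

A normal to the plane is n = A_1A_2 × A_1A_3 = (-96760, -113160, -45920).
A_4 lies in the plane iff n · A_1A_4 = 0.
This gives (-96760)x + (241900) = 0, so x = 5/2.

5/2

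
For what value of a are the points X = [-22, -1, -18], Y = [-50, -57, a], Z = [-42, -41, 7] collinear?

Direction XZ = (-20, -40, 25). From the x-coordinate of Y, the parameter along the line is τ = (-50 − (-22))/(-20) = 7/5.
Then a = (-18) + 7/5·(25) = 17.

17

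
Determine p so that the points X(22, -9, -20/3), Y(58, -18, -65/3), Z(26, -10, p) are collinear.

-25/3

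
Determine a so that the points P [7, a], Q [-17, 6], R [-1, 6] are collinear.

6

The three points are collinear iff det[PQ; PR] = 0.
This determinant is linear in a: (16)a + (-96) = 0, so a = 6.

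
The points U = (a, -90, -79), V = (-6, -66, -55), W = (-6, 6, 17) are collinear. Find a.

-6

Direction VW = (0, 72, 72). From the y-coordinate of U, the parameter along the line is τ = (-90 − (-66))/72 = -1/3.
Then a = (-6) + (-1/3)·(0) = -6.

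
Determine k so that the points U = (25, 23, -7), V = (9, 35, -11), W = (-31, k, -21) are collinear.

Direction UV = (-16, 12, -4). From the x-coordinate of W, the parameter along the line is τ = (-31 − 25)/(-16) = 7/2.
Then k = 23 + 7/2·(12) = 65.

65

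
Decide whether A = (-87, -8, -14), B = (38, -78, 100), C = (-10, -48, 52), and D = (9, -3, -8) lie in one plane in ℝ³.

No

A normal to the plane through A, B, C is n = AB × AC = (-60, 528, 390).
The plane has equation n·P = -4464. For D: n·D = -5244.
-5244 ≠ -4464, so D is off the plane.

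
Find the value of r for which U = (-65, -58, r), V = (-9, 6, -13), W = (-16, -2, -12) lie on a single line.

-5

Direction VW = (-7, -8, 1). From the x-coordinate of U, the parameter along the line is τ = (-65 − (-9))/(-7) = 8.
Then r = (-13) + 8·(1) = -5.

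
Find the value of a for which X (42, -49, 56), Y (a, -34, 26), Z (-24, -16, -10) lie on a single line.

Direction XZ = (-66, 33, -66). From the y-coordinate of Y, the parameter along the line is τ = (-34 − (-49))/33 = 5/11.
Then a = 42 + 5/11·(-66) = 12.

12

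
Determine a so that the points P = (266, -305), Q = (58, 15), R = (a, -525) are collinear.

Collinearity: (R − P) must be parallel to (Q − P) = (-208, 320).
Cross-multiplying the components: (a − 266)·(320) = (-220)·(-208).
Solving gives a = 409.

409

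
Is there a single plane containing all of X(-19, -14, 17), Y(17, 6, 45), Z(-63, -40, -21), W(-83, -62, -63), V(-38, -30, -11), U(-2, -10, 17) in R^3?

Yes

The plane through X, Y, Z has normal n = XY × XZ = (-32, 136, -56) and equation n·P = -2248.
Checking the remaining points: n·W = -2248, n·V = -2248, n·U = -2248.
All equal -2248, so all 6 points lie in one plane.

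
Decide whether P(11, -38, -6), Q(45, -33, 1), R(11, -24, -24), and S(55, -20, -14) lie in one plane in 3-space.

No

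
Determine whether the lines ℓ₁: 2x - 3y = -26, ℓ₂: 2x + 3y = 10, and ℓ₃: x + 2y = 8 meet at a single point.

Yes

Intersecting ℓ₁ and ℓ₂: solving the 2×2 system gives (x, y) = (-4, 6).
Substitute into ℓ₃: (1)(-4) + (2)(6) = 8.
This equals 8, so (-4, 6) lies on all three lines and they are concurrent.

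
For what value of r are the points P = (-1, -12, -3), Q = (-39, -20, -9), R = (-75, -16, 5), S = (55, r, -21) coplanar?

Normal to plane PQR: n = (-88, 748, -440); plane equation n·X = -7568.
Requiring n·S = -7568: (748)r + (4400) = -7568.
So r = -16.

-16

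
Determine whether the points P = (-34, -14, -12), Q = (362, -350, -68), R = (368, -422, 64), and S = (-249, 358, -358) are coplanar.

Yes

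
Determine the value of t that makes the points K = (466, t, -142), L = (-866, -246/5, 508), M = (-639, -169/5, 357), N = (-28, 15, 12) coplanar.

The points are coplanar iff KL · (KM × KN) = 0.
Expanding, this is linear in t: (13946)t + (-4839262/5) = 0.
So t = 347/5.

347/5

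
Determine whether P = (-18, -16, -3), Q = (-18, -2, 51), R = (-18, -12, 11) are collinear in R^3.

No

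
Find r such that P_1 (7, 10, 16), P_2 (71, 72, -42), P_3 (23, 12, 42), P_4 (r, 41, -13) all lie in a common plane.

Normal to plane P_1P_2P_3: n = (1728, -2592, -864); plane equation n·P = -27648.
Requiring n·P_4 = -27648: (1728)r + (-95040) = -27648.
So r = 39.

39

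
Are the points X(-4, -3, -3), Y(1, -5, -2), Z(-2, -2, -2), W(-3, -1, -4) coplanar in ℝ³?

No

The four points are coplanar iff the 3×3 determinant with rows XY, XZ, XW is zero.
Rows: (5, -2, 1), (2, 1, 1), (1, 2, -1).
Expanding along the first row: (5)(-3) − (-2)(-3) + (1)(3) = -18.
Nonzero ⇒ not coplanar.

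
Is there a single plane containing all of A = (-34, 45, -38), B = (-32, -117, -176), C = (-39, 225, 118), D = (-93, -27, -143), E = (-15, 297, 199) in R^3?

The plane through A, B, C has normal n = AB × AC = (-432, 378, -450) and equation n·P = 48798.
Checking the remaining points: n·D = 94320, n·E = 29196.
Since n·D = 94320 ≠ 48798, D is off the plane and the points are not all coplanar.

No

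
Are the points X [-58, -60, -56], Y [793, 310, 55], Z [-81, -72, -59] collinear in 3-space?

XY = (851, 370, 111), XZ = (-23, -12, -3).
Comparing components 2 and 3: (370)(-3) − (111)(-12) = 222 ≠ 0, so XY and XZ are not parallel and the points are not collinear.

No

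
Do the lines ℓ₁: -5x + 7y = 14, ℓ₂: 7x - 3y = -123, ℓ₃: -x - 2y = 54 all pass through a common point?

The three lines meet at one point iff the augmented coefficient matrix [aᵢ bᵢ cᵢ] has rank < 3, i.e. its determinant vanishes.
Here the determinant is 17.
Nonzero, so no common point exists.

No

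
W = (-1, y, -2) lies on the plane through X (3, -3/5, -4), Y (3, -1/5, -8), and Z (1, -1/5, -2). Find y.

2/5

The plane through X, Y, Z has equation (12/5)x + 8y + (4/5)z = -4/5.
Substituting W: (8)y + (-4) = -4/5, so y = 2/5.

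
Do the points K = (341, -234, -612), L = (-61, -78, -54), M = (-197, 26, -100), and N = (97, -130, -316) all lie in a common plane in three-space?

Yes

With K as base: KL = (-402, 156, 558), KM = (-538, 260, 512), KN = (-244, 104, 296).
KM × KN = (23712, 34320, 7488).
KL · (KM × KN) = 0.
The scalar triple product vanishes, so the four points are coplanar.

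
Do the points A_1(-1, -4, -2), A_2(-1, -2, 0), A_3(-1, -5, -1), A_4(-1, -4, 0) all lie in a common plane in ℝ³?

A normal to the plane through A_1, A_2, A_3 is n = A_1A_2 × A_1A_3 = (4, 0, 0).
The plane has equation n·P = -4. For A_4: n·A_4 = -4.
Equal, so A_4 lies in the plane and all four are coplanar.

Yes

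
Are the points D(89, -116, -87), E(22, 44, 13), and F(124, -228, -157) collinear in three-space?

DE = (-67, 160, 100), DF = (35, -112, -70).
DE × DF = (0, -1190, 1904).
The cross product is nonzero, so the points do not lie on one line.

No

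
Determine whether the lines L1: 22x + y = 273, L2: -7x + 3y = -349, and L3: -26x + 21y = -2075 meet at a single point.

Yes

The three lines meet at one point iff the augmented coefficient matrix [aᵢ bᵢ cᵢ] has rank < 3, i.e. its determinant vanishes.
Here the determinant is 0.
It vanishes, so the lines are concurrent at (16, -79).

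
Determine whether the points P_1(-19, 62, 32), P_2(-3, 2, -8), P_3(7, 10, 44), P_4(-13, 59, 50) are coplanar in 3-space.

A normal to the plane through P_1, P_2, P_3 is n = P_1P_2 × P_1P_3 = (-2800, -1232, 728).
The plane has equation n·P = 112. For P_4: n·P_4 = 112.
Equal, so P_4 lies in the plane and all four are coplanar.

Yes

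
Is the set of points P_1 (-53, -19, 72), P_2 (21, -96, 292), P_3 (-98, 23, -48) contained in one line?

No

P_1P_2 = (74, -77, 220), P_1P_3 = (-45, 42, -120).
Comparing components 3 and 1: (220)(-45) − (74)(-120) = -1020 ≠ 0, so P_1P_2 and P_1P_3 are not parallel and the points are not collinear.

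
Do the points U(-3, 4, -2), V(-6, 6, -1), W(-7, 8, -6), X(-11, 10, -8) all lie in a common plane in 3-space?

No

A normal to the plane through U, V, W is n = UV × UW = (-12, -16, -4).
The plane has equation n·P = -20. For X: n·X = 4.
4 ≠ -20, so X is off the plane.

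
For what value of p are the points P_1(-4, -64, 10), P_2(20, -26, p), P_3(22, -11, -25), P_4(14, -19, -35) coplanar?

5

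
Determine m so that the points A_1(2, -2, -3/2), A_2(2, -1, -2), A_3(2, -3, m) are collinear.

-1

Collinearity requires A_1A_2 × A_1A_3 = 0; each component is linear in m.
The x-component gives (1)m + (1) = 0, so m = -1.
The remaining components then also vanish.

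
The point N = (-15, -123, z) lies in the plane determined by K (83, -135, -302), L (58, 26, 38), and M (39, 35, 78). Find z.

-162

Coplanarity requires KL · (KM × KN) = 0.
KL = (-25, 161, 340), KM = (-44, 170, 380); the triple product is linear in z with coefficient 2834 and constant term 459108.
Setting it to zero: z = -162.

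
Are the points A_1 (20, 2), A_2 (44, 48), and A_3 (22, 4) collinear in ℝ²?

No

A_1A_2 = (24, 46), A_1A_3 = (2, 2).
If collinear, A_1A_3 would be a scalar multiple of A_1A_2. But (24)·(2) ≠ (46)·(2) (difference -44), so they are not parallel; the points are not collinear.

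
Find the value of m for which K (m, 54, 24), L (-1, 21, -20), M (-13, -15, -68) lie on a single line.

10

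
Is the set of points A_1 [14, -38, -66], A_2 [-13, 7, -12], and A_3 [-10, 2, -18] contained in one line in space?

A_1A_2 = (-27, 45, 54), A_1A_3 = (-24, 40, 48).
A_1A_2 × A_1A_3 = (0, 0, 0).
The cross product vanishes, so the three points are collinear.

Yes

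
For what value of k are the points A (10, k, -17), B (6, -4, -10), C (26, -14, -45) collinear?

-6

Collinearity requires AB × AC = 0; each component is linear in k.
The x-component gives (35)k + (210) = 0, so k = -6.
The remaining components then also vanish.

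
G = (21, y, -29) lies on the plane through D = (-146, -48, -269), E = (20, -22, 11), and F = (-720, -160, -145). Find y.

-21

The plane through D, E, F has equation 34584x − 181304y − 3668z = 4640020.
Substituting G: (-181304)y + (832636) = 4640020, so y = -21.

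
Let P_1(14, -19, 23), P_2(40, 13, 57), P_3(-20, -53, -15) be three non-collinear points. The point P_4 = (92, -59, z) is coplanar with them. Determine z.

Coplanarity requires P_1P_2 · (P_1P_3 × P_1P_4) = 0.
P_1P_2 = (26, 32, 34), P_1P_3 = (-34, -34, -38); the triple product is linear in z with coefficient 204 and constant term -2652.
Setting it to zero: z = 13.

13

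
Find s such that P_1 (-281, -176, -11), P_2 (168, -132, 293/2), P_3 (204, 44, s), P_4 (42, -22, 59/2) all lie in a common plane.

Coplanarity ⇔ det[P_1P_2; P_1P_3; P_1P_4] = 0.
Expanding, this is linear in s: (-54934)s + (3103771) = 0.
So s = 113/2.

113/2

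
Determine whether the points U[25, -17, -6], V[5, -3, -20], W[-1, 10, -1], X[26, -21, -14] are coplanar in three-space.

With U as base: UV = (-20, 14, -14), UW = (-26, 27, 5), UX = (1, -4, -8).
UW × UX = (-196, -203, 77).
UV · (UW × UX) = 0.
The scalar triple product vanishes, so the four points are coplanar.

Yes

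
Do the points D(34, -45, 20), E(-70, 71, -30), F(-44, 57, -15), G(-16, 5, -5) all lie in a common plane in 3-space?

Yes

The four points are coplanar iff the 3×3 determinant with rows DE, DF, DG is zero.
Rows: (-104, 116, -50), (-78, 102, -35), (-50, 50, -25).
Expanding along the first row: (-104)(-800) − (116)(200) + (-50)(1200) = 0.
Zero determinant ⇒ coplanar.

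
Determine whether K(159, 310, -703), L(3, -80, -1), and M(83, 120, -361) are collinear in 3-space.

Yes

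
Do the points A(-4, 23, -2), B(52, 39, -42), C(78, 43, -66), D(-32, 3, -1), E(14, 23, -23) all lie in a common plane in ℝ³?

Yes

The plane through A, B, C has normal n = AB × AC = (-224, 304, -192) and equation n·P = 8272.
Checking the remaining points: n·D = 8272, n·E = 8272.
All equal 8272, so all 5 points lie in one plane.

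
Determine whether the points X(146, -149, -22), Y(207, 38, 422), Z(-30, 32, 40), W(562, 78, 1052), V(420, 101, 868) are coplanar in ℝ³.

No

The plane through X, Y, Z has normal n = XY × XZ = (-68770, -81926, 43953) and equation n·P = 1199588.
Checking the remaining points: n·W = 1199588, n·V = 993278.
Since n·V = 993278 ≠ 1199588, V is off the plane and the points are not all coplanar.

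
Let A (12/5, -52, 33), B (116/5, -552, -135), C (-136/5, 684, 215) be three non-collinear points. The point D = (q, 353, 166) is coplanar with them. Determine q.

-72/5

A normal to the plane is n = AB × AC = (32648, 5936/5, 2544/5).
D lies in the plane iff n · AD = 0.
This gives (32648)q + (2350656/5) = 0, so q = -72/5.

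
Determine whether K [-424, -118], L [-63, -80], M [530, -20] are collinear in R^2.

No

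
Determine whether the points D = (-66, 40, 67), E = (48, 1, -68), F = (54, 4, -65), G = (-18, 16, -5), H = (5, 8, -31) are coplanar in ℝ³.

No

The plane through D, E, F has normal n = DE × DF = (288, -1152, 576) and equation n·P = -26496.
Checking the remaining points: n·G = -26496, n·H = -25632.
Since n·H = -25632 ≠ -26496, H is off the plane and the points are not all coplanar.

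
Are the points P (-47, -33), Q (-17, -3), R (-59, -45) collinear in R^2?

Yes

PQ = (30, 30), PR = (-12, -12).
Checking proportionality: PR = -2/5·PQ, so the vectors are parallel and the points are collinear.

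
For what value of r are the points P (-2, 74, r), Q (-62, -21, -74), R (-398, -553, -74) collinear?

Direction QR = (-336, -532, 0). From the x-coordinate of P, the parameter along the line is τ = (-2 − (-62))/(-336) = -5/28.
Then r = (-74) + (-5/28)·(0) = -74.

-74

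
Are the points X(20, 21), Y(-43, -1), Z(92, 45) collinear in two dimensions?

XY = (-63, -22), XZ = (72, 24).
Twice the signed area of △XYZ is (-63)(24) − (-22)(72) = 72.
The area is nonzero, so the three points are not collinear.

No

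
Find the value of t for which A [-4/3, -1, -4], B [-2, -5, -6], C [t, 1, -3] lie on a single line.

-1

Collinearity requires AB × AC = 0; each component is linear in t.
The y-component gives (-2)t + (-2) = 0, so t = -1.
The remaining components then also vanish.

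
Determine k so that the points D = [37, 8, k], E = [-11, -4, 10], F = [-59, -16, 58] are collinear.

-38

Collinearity requires DE × DF = 0; each component is linear in k.
The x-component gives (-12)k + (-456) = 0, so k = -38.
The remaining components then also vanish.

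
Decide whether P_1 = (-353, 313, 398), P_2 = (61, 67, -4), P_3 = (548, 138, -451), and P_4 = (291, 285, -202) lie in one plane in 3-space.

No

With P_1 as base: P_1P_2 = (414, -246, -402), P_1P_3 = (901, -175, -849), P_1P_4 = (644, -28, -600).
P_1P_3 × P_1P_4 = (81228, -6156, 87472).
P_1P_2 · (P_1P_3 × P_1P_4) = -20976.
Since -20976 ≠ 0, the four points are not coplanar.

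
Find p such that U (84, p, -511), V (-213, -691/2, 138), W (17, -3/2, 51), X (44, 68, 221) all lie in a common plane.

The points are coplanar iff UV · (UW × UX) = 0.
Expanding, this is linear in p: (41449)p + (-497388) = 0.
So p = 12.

12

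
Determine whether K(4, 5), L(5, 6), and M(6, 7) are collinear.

Yes

KL = (1, 1), KM = (2, 2).
Checking proportionality: KM = 2·KL, so the vectors are parallel and the points are collinear.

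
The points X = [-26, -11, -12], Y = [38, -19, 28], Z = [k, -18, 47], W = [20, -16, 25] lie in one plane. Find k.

42

Normal to plane XYW: n = (-96, -528, 48); plane equation n·P = 7728.
Requiring n·Z = 7728: (-96)k + (11760) = 7728.
So k = 42.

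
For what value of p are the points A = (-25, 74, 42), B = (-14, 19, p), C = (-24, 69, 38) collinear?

Direction AC = (1, -5, -4). From the x-coordinate of B, the parameter along the line is τ = (-14 − (-25))/1 = 11.
Then p = 42 + 11·(-4) = -2.

-2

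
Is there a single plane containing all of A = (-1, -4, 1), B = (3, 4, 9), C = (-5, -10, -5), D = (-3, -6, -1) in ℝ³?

Yes

The four points are coplanar iff the 3×3 determinant with rows AB, AC, AD is zero.
Rows: (4, 8, 8), (-4, -6, -6), (-2, -2, -2).
Expanding along the first row: (4)(0) − (8)(-4) + (8)(-4) = 0.
Zero determinant ⇒ coplanar.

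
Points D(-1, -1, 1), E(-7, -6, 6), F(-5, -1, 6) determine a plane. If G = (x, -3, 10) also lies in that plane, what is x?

A normal to the plane is n = DE × DF = (-25, 10, -20).
G lies in the plane iff n · DG = 0.
This gives (-25)x + (-225) = 0, so x = -9.

-9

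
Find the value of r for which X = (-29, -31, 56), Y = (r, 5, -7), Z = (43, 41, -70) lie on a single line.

Collinearity requires XY × XZ = 0; each component is linear in r.
The y-component gives (126)r + (-882) = 0, so r = 7.
The remaining components then also vanish.

7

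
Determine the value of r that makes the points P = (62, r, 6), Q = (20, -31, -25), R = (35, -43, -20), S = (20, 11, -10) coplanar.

-17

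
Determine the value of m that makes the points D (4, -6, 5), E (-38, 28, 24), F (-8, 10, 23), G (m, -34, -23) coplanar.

28

Coplanarity ⇔ det[DE; DF; DG] = 0.
Expanding, this is linear in m: (308)m + (-8624) = 0.
So m = 28.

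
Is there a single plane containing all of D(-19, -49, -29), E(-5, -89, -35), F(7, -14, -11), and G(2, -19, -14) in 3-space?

With D as base: DE = (14, -40, -6), DF = (26, 35, 18), DG = (21, 30, 15).
DF × DG = (-15, -12, 45).
DE · (DF × DG) = 0.
The scalar triple product vanishes, so the four points are coplanar.

Yes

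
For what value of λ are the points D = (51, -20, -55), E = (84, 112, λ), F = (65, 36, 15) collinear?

110

Direction DF = (14, 56, 70). From the x-coordinate of E, the parameter along the line is τ = (84 − 51)/14 = 33/14.
Then λ = (-55) + 33/14·(70) = 110.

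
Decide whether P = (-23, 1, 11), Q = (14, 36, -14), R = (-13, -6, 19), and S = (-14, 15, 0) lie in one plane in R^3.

Yes

With P as base: PQ = (37, 35, -25), PR = (10, -7, 8), PS = (9, 14, -11).
PR × PS = (-35, 182, 203).
PQ · (PR × PS) = 0.
The scalar triple product vanishes, so the four points are coplanar.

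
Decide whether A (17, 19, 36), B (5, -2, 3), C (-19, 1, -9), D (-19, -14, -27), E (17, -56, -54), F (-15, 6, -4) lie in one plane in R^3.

The plane through A, B, C has normal n = AB × AC = (351, 648, -540) and equation n·P = -1161.
Checking the remaining points: n·D = -1161, n·E = -1161, n·F = 783.
Since n·F = 783 ≠ -1161, F is off the plane and the points are not all coplanar.

No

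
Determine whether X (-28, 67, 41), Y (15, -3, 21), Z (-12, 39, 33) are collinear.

No

XY = (43, -70, -20), XZ = (16, -28, -8).
Comparing components 3 and 1: (-20)(16) − (43)(-8) = 24 ≠ 0, so XY and XZ are not parallel and the points are not collinear.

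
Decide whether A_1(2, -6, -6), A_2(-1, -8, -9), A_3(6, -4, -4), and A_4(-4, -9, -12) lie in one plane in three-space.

With A_1 as base: A_1A_2 = (-3, -2, -3), A_1A_3 = (4, 2, 2), A_1A_4 = (-6, -3, -6).
A_1A_3 × A_1A_4 = (-6, 12, 0).
A_1A_2 · (A_1A_3 × A_1A_4) = -6.
Since -6 ≠ 0, the four points are not coplanar.

No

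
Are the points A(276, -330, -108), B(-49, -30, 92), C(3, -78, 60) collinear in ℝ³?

Yes

AB = (-325, 300, 200), AC = (-273, 252, 168).
Each component of AC is 21/25 times the corresponding component of AB, so AC = 21/25·AB and the points are collinear.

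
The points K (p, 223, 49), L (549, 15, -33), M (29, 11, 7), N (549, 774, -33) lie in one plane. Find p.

-517

Coplanarity ⇔ det[KL; KM; KN] = 0.
Expanding, this is linear in p: (30360)p + (15696120) = 0.
So p = -517.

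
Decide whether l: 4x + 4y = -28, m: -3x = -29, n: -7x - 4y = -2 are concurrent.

No

Lines aᵢx + bᵢy = cᵢ with pairwise distinct directions are concurrent exactly when det[aᵢ bᵢ cᵢ] = 0.
Here the determinant is -12.
Nonzero, so no common point exists.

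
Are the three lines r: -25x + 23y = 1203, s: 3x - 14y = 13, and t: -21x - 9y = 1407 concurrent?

The three lines meet at one point iff the augmented coefficient matrix [aᵢ bᵢ cᵢ] has rank < 3, i.e. its determinant vanishes.
Here the determinant is 0.
It vanishes, so the lines are concurrent at (-61, -14).

Yes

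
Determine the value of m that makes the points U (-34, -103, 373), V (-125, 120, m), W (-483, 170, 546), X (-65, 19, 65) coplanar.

-112

The points are coplanar iff UV · (UW × UX) = 0.
Expanding, this is linear in m: (-46315)m + (-5187280) = 0.
So m = -112.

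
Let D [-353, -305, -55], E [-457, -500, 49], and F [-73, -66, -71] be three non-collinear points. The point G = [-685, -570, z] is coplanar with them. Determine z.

-53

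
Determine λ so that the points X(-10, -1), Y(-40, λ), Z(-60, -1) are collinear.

-1

Collinearity: (Y − X) must be parallel to (Z − X) = (-50, 0).
Cross-multiplying the components: (λ − (-1))·(-50) = (-30)·(0).
Solving gives λ = -1.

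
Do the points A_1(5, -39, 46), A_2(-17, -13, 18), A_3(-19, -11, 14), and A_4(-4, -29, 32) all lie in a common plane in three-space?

Yes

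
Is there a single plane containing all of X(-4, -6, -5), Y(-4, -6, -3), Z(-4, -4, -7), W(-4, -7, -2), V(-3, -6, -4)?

No

The plane through X, Y, Z has normal n = XY × XZ = (-4, 0, 0) and equation n·P = 16.
Checking the remaining points: n·W = 16, n·V = 12.
Since n·V = 12 ≠ 16, V is off the plane and the points are not all coplanar.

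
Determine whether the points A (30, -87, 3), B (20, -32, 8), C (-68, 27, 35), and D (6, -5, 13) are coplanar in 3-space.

Yes

With A as base: AB = (-10, 55, 5), AC = (-98, 114, 32), AD = (-24, 82, 10).
AC × AD = (-1484, 212, -5300).
AB · (AC × AD) = 0.
The scalar triple product vanishes, so the four points are coplanar.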